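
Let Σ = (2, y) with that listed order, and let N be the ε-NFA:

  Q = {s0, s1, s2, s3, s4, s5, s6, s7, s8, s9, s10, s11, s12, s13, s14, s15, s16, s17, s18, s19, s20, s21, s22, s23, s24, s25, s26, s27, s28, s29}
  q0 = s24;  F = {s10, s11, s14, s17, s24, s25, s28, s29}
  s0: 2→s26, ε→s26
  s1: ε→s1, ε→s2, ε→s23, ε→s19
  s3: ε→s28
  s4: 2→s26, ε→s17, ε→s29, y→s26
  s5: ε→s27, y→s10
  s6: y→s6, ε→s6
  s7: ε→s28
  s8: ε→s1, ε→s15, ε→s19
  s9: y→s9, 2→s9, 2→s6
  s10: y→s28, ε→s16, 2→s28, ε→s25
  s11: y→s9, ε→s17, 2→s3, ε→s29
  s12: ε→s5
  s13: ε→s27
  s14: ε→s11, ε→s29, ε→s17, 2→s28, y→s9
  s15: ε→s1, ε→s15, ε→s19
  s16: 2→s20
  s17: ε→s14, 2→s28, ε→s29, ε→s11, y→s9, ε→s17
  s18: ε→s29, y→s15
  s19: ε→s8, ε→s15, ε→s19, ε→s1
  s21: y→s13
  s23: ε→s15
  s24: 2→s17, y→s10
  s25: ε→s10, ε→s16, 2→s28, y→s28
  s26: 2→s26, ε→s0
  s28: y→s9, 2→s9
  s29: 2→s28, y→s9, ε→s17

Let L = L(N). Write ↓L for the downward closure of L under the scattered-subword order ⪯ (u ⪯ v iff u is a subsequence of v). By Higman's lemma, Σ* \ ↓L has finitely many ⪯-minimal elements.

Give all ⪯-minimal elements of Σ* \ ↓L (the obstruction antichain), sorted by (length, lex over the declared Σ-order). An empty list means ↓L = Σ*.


A = [2y, 222, y22, yy2, yyy].

|Q|=30, |F|=8, |δ|=68 (40 ε).
min D↑ (5 st, q0=0, F={4}): 0:2→1,y→2 1:2→3,y→4 2:2→3,y→3 3:2→4,y→4 4:2→4,y→4.
'2y': N↓-sim [13, 9, 2] end={s6,s9} rej; 2/2 deletions ∈↓L.
'222': run [13, 9, 4, 2] end={s6,s9} — reject; 3/3 single-dels accept.
'y22': |S_i|=[13, 7, 4, 2] end={s6,s9} rej; 3/3 del acc.
'yy2': N↓-sim [13, 7, 3, 2] end={s6,s9} rej; 3/3 deletions ∈↓L.
'yyy': run [13, 7, 3, 2] end={s6,s9} — reject; 3/3 del acc.
5 obstructions.


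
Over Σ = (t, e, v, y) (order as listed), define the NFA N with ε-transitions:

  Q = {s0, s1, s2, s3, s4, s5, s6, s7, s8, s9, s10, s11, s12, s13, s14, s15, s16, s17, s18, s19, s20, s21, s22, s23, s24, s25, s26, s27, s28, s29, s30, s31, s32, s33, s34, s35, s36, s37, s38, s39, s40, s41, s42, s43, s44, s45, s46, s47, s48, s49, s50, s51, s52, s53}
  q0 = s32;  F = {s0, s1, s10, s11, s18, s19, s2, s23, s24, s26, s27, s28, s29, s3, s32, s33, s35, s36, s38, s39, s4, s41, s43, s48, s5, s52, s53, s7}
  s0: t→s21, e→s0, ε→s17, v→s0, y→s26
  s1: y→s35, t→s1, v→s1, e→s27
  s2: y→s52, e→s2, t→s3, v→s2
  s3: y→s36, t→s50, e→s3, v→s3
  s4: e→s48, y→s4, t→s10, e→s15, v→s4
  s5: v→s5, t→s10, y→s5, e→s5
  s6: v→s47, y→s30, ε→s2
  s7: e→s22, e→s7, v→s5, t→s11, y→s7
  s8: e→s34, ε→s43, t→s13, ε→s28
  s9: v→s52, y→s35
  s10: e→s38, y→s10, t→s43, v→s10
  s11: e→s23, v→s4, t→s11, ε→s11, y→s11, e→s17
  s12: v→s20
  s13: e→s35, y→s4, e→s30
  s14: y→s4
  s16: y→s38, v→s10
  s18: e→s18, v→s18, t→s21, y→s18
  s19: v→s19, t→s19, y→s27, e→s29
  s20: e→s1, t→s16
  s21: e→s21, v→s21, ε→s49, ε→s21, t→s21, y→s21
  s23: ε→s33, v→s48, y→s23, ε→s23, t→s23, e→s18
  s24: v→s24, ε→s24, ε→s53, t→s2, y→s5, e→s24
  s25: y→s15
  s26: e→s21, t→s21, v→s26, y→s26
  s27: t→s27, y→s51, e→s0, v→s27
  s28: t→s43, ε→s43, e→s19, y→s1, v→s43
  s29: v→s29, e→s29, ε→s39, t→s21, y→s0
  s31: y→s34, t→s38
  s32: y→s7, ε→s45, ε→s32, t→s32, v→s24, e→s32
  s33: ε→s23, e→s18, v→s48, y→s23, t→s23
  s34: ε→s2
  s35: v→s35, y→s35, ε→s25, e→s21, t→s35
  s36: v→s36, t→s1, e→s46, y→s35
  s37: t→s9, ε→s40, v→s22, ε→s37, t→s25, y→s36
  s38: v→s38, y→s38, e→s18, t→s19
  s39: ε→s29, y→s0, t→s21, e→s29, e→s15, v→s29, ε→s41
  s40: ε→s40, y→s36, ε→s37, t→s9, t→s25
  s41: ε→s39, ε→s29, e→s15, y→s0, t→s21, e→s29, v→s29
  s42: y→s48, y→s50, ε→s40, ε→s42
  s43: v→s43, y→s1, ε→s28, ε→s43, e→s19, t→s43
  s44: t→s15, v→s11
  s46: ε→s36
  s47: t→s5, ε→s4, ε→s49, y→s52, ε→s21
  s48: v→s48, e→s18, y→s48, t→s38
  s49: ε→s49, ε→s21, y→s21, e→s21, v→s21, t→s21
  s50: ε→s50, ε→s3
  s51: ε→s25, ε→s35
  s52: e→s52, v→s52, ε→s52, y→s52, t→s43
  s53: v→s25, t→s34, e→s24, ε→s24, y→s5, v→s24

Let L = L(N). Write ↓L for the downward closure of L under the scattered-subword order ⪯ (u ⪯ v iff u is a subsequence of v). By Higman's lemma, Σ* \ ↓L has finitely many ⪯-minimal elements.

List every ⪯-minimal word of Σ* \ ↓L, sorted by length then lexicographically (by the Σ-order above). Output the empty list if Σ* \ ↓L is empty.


|Q|=54, |F|=28, |δ|=199 (42 ε).
min D↑ (24 st, q0=0, F={19}): 0:t→0,e→0,v→1,y→2 1:t→3,e→1,v→1,y→4 2:t→5,e→2,v→4,y→2 3:t→6,e→3,v→3,y→7 4:t→8,e→4,v→4,y→4 5:t→5,e→9,v→10,y→5 6:t→6,e→6,v→6,y→11 7:t→12,e→7,v→7,y→7 8:t→12,e→13,v→8,y→8 9:t→9,e→14,v→15,y→9 10:t→8,e→15,v→10,y→10 11:t→16,e→11,v→11,y→17 12:t→12,e→18,v→12,y→16 13:t→18,e→14,v→13,y→13 14:t→19,e→14,v→14,y→14 15:t→13,e→14,v→15,y→15 16:t→16,e→20,v→16,y→17 17:t→17,e→19,v→17,y→17 18:t→18,e→21,v→18,y→20 19:t→19,e→19,v→19,y→19 20:t→20,e→22,v→20,y→17 21:t→19,e→21,v→21,y→22 22:t→19,e→22,v→22,y→23 23:t→19,e→19,v→23,y→23.
'yteet': N↓-sim [39, 31, 25, 19, 10, 2] end={s21,s49} — reject; 5/5 del acc.
'vttyye': run [39, 32, 27, 21, 13, 7, 2] end={s21,s49} ∉↓L; 6/6 deletions ∈↓L.
2 obstructions.

A = [yteet, vttyye].


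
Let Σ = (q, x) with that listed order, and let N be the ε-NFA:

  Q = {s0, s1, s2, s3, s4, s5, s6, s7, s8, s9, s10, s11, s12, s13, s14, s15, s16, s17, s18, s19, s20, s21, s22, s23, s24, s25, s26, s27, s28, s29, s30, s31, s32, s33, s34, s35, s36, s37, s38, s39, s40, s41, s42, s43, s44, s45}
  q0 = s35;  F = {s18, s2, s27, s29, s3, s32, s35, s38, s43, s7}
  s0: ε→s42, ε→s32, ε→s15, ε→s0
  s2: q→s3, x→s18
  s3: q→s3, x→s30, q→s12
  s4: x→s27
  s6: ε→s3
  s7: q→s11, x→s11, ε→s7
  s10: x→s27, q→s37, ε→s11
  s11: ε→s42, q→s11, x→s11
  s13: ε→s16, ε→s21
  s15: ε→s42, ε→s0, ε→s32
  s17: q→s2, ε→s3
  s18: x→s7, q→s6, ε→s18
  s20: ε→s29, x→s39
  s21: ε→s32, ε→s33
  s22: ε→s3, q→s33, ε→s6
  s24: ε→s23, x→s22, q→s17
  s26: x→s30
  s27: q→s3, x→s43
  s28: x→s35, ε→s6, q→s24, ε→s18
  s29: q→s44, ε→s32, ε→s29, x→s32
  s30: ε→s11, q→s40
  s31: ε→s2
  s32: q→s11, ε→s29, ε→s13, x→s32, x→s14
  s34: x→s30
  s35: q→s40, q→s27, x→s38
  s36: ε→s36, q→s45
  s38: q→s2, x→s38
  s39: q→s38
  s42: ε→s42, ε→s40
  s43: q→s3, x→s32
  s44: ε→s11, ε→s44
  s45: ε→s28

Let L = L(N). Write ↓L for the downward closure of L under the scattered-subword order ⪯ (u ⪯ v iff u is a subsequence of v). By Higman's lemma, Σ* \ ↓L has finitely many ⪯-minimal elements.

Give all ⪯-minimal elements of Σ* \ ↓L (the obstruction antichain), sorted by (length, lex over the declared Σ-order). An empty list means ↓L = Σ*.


Antichain: [qqx, qxxq, xqxxx].

|Q|=46, |F|=10, |δ|=75 (35 ε).
min D↑ (10 st, q0=0, F={6}): 0:q→1,x→2 1:q→3,x→4 2:q→5,x→2 3:q→3,x→6 4:q→3,x→7 5:q→3,x→8 6:q→6,x→6 7:q→6,x→7 8:q→3,x→9 9:q→6,x→6.
'qqx': |S_i|=[22, 20, 8, 4] end={s11,s30,s40,s42} ∉↓L; 3/3 single-dels accept.
'qxxq': |S_i|=[22, 20, 18, 13, 4] end={s11,s40,s42,s44} — reject; 4/4 deletions ∈↓L.
'xqxxx': |S_i|=[22, 20, 11, 9, 5, 3] end={s11,s40,s42} — reject; 5/5 deletions ∈↓L.
3 words, ⪯-incomp.


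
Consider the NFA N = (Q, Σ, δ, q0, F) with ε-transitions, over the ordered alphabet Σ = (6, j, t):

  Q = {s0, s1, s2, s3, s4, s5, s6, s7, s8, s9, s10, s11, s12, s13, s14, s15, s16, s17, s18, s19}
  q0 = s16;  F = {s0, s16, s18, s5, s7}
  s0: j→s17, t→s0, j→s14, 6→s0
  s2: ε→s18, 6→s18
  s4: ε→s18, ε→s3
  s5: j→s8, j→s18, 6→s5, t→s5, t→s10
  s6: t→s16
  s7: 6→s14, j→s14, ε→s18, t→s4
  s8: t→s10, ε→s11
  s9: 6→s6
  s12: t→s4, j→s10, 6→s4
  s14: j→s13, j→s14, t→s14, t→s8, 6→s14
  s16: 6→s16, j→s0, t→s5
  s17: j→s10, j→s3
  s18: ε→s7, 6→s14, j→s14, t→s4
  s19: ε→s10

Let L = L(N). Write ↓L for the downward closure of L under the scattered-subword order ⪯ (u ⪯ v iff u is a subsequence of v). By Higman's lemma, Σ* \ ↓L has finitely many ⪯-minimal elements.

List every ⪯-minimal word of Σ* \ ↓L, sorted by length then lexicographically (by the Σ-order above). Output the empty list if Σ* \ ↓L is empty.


|Q|=20, |F|=5, |δ|=39 (7 ε).
min D↑ (5 st, q0=0, F={3}): 0:6→0,j→1,t→2 1:6→1,j→3,t→1 2:6→2,j→4,t→2 3:6→3,j→3,t→3 4:6→3,j→3,t→4.
'jj': |S_i|=[13, 11, 7] end={s10,s11,s13,s14,s17,s3,s8} — reject; 2/2 del acc.
'tj6': |S_i|=[13, 12, 10, 5] end={s10,s11,s13,s14,s8} ∉↓L; 3/3 del acc.
2 obstructions.

min(Σ*\↓L) = [jj, tj6].


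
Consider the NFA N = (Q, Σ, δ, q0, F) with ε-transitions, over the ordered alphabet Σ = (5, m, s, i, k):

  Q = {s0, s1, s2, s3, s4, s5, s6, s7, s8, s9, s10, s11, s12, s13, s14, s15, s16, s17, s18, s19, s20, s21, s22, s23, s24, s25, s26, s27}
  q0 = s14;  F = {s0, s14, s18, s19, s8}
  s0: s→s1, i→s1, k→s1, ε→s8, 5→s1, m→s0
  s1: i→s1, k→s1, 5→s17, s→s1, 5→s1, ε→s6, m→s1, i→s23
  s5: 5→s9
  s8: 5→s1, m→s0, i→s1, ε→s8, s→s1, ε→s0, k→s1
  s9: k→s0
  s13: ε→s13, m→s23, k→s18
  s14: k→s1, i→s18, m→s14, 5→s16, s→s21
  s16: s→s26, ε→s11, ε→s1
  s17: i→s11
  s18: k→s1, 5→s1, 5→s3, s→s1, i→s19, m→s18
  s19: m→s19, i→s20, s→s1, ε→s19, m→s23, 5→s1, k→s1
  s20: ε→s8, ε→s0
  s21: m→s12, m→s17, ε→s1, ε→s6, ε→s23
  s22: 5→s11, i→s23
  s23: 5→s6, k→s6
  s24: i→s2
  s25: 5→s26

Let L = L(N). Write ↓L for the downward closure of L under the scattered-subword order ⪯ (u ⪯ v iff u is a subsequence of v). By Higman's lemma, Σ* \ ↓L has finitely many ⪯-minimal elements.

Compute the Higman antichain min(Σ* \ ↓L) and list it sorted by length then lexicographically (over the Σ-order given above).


Antichain: [5, s, k, iiii].

|Q|=28, |F|=5, |δ|=61 (13 ε).
min D↑ (5 st, q0=0, F={1}): 0:5→1,m→0,s→1,i→2,k→1 1:5→1,m→1,s→1,i→1,k→1 2:5→1,m→2,s→1,i→3,k→1 3:5→1,m→3,s→1,i→4,k→1 4:5→1,m→4,s→1,i→1,k→1 [Hopcroft].
'5': run [16, 8] end={s1,s11,s16,s17,s23,s26,s3,s6} rej; 1/1 single-dels accept.
's': run [16, 8] end={s1,s11,s12,s17,s21,s23,s26,s6} rej; 1/1 single-dels accept.
'k': N↓-sim [16, 5] end={s1,s11,s17,s23,s6} ∉↓L; 1/1 del acc.
'iiii': |S_i|=[16, 11, 9, 8, 5] end={s1,s11,s17,s23,s6} — reject; 4/4 del acc.
4 minimals (antichain).


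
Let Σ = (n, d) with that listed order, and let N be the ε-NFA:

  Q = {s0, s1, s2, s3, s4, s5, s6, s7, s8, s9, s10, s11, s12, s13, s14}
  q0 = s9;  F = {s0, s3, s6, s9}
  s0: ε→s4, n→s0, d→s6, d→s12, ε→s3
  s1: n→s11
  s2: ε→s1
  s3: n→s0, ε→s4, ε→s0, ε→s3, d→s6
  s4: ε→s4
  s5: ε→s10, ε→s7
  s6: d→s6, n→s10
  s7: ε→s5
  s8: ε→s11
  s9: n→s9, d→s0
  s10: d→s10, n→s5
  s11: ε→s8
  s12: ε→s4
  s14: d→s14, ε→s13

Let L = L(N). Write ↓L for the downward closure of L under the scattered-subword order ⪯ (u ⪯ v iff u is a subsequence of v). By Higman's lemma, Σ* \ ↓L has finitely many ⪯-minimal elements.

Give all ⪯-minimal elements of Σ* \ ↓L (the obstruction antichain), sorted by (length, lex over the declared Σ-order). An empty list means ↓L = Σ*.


Antichain: [ddn].

|Q|=15, |F|=4, |δ|=27 (14 ε).
min D↑ (4 st, q0=0, F={3}): 0:n→0,d→1 1:n→1,d→2 2:n→3,d→2 3:n→3,d→3 [Hopcroft].
'ddn': |S_i|=[9, 8, 6, 3] end={s10,s5,s7} — reject; 3/3 deletions ∈↓L.
1 minimals (antichain).


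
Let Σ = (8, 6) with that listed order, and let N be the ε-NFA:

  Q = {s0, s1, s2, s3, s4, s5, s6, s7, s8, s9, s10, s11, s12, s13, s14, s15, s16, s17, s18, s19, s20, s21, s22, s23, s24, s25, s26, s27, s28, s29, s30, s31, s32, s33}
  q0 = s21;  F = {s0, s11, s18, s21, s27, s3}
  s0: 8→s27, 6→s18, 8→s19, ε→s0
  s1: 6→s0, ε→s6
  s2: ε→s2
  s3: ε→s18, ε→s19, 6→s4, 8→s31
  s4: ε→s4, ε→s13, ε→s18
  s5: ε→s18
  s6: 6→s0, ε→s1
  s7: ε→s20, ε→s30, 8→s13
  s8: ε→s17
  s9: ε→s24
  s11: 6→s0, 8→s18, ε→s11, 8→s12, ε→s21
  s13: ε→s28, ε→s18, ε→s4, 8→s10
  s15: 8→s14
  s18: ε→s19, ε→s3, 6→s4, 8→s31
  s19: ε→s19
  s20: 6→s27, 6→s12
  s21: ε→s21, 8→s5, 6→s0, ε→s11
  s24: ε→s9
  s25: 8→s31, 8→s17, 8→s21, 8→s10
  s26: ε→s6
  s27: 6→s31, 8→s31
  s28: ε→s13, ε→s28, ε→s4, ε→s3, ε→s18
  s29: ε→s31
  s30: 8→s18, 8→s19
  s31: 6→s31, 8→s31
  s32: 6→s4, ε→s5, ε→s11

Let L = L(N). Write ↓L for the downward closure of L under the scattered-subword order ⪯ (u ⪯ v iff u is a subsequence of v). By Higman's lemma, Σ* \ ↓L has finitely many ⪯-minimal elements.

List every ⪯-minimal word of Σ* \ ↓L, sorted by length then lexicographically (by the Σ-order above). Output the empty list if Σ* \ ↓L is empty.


|Q|=34, |F|=6, |δ|=64 (34 ε).
min D↑ (5 st, q0=0, F={3}): 0:8→1,6→2 1:8→3,6→1 2:8→4,6→1 3:8→3,6→3 4:8→3,6→3.
'88': |S_i|=[14, 11, 2] end={s10,s31} ∉↓L; 2/2 del acc.
'686': run [14, 10, 4, 1] end={s31} — reject; 3/3 del acc.
'668': |S_i|=[14, 10, 8, 2] end={s10,s31} ∉↓L; 3/3 deletions ∈↓L.
3 obstructions.

min(Σ*\↓L) = [88, 686, 668].


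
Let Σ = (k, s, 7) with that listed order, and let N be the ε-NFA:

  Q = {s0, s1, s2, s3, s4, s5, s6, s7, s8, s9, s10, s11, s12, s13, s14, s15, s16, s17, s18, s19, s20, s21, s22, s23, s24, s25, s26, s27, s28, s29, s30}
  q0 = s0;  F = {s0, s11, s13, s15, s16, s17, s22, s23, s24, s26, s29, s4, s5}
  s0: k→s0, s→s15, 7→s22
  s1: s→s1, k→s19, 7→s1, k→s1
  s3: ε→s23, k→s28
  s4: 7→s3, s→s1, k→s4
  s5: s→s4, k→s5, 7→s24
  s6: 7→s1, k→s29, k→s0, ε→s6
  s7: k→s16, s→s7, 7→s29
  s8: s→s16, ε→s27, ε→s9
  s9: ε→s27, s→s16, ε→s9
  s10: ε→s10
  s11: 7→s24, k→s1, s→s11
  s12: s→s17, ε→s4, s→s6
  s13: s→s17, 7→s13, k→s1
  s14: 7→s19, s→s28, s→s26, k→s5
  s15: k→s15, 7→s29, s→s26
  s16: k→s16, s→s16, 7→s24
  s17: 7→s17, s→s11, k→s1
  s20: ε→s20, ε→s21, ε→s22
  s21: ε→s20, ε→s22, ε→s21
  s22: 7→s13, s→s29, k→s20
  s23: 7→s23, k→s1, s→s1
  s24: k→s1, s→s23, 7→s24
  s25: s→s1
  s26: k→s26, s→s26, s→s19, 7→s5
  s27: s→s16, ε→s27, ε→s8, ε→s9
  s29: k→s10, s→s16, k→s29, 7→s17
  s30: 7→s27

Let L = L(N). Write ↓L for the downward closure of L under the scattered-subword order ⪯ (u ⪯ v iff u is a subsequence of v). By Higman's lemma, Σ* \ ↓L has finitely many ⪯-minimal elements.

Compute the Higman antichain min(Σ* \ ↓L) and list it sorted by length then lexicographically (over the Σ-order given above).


min(Σ*\↓L) = [77k, ss7ss].

|Q|=31, |F|=13, |δ|=80 (17 ε).
min D↑ (14 st, q0=0, F={9}): 0:k→0,s→1,7→2 1:k→1,s→3,7→4 2:k→2,s→4,7→5 3:k→3,s→3,7→6 4:k→4,s→7,7→8 5:k→9,s→8,7→5 6:k→6,s→10,7→11 7:k→7,s→7,7→11 8:k→9,s→12,7→8 9:k→9,s→9,7→9 10:k→10,s→9,7→13 11:k→9,s→13,7→11 12:k→9,s→12,7→11 13:k→9,s→9,7→13 (ε-aug+det+¬).
'77k': run [20, 17, 9, 3] end={s1,s19,s28} — reject; 3/3 single-dels accept.
'ss7ss': |S_i|=[20, 15, 11, 8, 6, 2] end={s1,s19} ∉↓L; 5/5 single-dels accept.
2 words, ⪯-incomp.


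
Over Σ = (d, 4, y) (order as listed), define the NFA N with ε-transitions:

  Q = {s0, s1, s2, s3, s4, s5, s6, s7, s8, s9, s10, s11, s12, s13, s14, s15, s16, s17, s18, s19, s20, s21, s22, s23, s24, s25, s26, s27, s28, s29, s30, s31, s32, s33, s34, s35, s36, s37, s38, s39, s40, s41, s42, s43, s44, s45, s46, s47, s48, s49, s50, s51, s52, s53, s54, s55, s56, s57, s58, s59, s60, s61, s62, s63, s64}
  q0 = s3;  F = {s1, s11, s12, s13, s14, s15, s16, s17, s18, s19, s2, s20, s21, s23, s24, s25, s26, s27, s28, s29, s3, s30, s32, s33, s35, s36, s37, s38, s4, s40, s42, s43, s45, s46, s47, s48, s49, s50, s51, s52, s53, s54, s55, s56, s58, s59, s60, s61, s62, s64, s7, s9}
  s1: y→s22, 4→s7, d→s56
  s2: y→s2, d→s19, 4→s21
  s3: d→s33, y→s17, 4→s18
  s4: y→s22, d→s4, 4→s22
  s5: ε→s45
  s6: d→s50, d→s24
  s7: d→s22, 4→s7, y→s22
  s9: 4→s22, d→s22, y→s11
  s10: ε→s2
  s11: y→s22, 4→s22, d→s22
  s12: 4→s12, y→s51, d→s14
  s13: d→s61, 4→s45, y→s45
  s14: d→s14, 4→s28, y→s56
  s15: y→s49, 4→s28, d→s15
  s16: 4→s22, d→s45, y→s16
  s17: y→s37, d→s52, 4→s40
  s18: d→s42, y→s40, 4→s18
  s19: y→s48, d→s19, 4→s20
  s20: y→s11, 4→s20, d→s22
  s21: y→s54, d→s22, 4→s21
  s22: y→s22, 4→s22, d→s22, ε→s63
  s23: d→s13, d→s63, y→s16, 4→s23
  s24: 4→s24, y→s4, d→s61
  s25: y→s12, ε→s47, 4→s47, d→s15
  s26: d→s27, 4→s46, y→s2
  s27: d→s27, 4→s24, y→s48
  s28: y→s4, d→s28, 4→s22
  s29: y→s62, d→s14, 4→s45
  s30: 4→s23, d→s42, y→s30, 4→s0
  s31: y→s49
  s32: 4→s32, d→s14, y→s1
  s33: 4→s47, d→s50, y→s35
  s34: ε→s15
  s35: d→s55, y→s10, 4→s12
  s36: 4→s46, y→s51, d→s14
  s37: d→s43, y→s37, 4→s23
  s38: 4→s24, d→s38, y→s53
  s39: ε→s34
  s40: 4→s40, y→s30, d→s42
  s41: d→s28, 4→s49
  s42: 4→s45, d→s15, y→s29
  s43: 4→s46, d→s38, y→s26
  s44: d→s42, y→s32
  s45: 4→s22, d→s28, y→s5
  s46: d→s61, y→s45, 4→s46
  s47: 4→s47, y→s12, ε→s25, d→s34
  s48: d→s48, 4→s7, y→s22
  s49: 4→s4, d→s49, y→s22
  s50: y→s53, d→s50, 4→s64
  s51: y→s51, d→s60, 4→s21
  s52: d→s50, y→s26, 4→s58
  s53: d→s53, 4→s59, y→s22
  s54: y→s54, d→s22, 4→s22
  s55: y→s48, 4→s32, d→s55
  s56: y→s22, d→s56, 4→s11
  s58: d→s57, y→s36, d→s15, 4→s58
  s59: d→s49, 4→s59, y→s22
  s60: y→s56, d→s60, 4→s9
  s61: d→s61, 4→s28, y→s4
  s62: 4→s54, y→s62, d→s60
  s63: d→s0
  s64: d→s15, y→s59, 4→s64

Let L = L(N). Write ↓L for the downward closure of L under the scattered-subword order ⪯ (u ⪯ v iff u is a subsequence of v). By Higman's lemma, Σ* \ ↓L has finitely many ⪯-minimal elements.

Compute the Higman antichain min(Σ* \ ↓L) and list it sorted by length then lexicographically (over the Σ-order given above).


|Q|=65, |F|=52, |δ|=177 (7 ε).
min D↑ (52 st, q0=0, F={25}): 0:d→1,4→2,y→3 1:d→4,4→5,y→6 2:d→7,4→2,y→8 3:d→9,4→8,y→10 4:d→4,4→11,y→12 5:d→13,4→5,y→14 6:d→15,4→14,y→16 7:d→13,4→17,y→18 8:d→7,4→8,y→19 9:d→4,4→20,y→21 10:d→22,4→23,y→10 11:d→13,4→11,y→24 12:d→12,4→24,y→25 13:d→13,4→26,y→27 14:d→28,4→14,y→29 15:d→15,4→30,y→31 16:d→32,4→33,y→16 17:d→26,4→25,y→17 18:d→28,4→17,y→34 19:d→7,4→23,y→19 20:d→13,4→20,y→35 21:d→36,4→37,y→16 22:d→38,4→37,y→21 23:d→39,4→23,y→40 24:d→27,4→24,y→25 25:d→25,4→25,y→25 26:d→26,4→25,y→41 27:d→27,4→41,y→25 28:d→28,4→26,y→42 29:d→43,4→33,y→29 30:d→28,4→30,y→44 31:d→31,4→45,y→25 32:d→32,4→46,y→31 33:d→25,4→33,y→47 34:d→43,4→47,y→34 35:d→28,4→37,y→29 36:d→36,4→48,y→31 37:d→49,4→37,y→17 38:d→38,4→48,y→12 39:d→49,4→17,y→17 40:d→17,4→25,y→40 41:d→41,4→25,y→25 42:d→42,4→50,y→25 43:d→43,4→51,y→42 44:d→42,4→45,y→25 45:d→25,4→45,y→25 46:d→25,4→46,y→50 47:d→25,4→25,y→47 48:d→49,4→48,y→41 49:d→49,4→26,y→41 50:d→25,4→25,y→25 51:d→25,4→25,y→50 (ε-aug+det+¬).
'ddyy': N↓-sim [59, 51, 29, 12, 3] end={s0,s22,s63} rej; 4/4 del acc.
'4d44': |S_i|=[59, 42, 22, 10, 3] end={s0,s22,s63} rej; 4/4 single-dels accept.
'dyy4d': run [59, 51, 37, 22, 9, 3] end={s0,s22,s63} — reject; 5/5 deletions ∈↓L.
'yy4y4': |S_i|=[59, 53, 42, 21, 10, 3] end={s0,s22,s63} rej; 5/5 del acc.
4 minimals (antichain).

Antichain: [ddyy, 4d44, dyy4d, yy4y4].


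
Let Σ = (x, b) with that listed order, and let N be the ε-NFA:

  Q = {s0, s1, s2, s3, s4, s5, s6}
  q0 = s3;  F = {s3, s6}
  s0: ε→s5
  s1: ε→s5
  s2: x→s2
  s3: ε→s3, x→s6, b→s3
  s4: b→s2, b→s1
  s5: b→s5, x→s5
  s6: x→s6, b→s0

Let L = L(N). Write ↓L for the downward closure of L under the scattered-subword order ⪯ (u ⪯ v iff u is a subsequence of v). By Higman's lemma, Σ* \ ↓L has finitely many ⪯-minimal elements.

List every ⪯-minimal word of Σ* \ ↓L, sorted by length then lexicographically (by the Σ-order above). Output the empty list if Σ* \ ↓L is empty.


min(Σ*\↓L) = [xb].

|Q|=7, |F|=2, |δ|=12 (3 ε).
min D↑ (3 st, q0=0, F={2}): 0:x→1,b→0 1:x→1,b→2 2:x→2,b→2.
'xb': |S_i|=[4, 3, 2] end={s0,s5} ∉↓L; 2/2 del acc.
1 obstructions.


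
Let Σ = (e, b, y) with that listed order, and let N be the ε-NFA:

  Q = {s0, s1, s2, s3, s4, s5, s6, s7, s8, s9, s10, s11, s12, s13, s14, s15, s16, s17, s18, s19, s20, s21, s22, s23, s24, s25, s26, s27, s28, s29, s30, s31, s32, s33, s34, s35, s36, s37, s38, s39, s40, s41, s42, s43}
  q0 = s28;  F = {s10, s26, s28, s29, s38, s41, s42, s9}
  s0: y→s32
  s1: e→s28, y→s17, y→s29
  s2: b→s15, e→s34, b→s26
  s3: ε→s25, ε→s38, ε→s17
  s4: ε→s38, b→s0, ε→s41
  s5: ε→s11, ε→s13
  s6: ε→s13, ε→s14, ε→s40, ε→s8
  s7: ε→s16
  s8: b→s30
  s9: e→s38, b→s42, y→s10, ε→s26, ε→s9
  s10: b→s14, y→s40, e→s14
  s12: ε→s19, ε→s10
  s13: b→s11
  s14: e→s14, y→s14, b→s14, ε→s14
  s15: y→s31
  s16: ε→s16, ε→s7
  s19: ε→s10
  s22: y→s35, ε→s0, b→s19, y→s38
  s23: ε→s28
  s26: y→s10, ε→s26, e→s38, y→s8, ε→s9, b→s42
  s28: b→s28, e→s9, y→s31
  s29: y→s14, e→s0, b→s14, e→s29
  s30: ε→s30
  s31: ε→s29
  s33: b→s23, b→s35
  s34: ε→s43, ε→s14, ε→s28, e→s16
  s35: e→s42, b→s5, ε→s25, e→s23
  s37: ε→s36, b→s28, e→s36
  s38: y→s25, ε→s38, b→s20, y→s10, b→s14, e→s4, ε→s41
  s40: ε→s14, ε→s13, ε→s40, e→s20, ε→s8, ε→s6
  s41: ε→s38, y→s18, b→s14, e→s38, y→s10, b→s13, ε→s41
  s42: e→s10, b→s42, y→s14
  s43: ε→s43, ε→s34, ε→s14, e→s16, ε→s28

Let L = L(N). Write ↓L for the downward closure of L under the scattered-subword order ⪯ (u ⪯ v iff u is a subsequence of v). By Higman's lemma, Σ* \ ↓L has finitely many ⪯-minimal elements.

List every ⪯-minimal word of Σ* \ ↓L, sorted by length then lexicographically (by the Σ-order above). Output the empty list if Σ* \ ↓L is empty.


min(Σ*\↓L) = [yb, yy, eeb, eby, eye, ebee].

|Q|=44, |F|=8, |δ|=101 (44 ε).
min D↑ (7 st, q0=0, F={6}): 0:e→1,b→0,y→2 1:e→3,b→4,y→5 2:e→2,b→6,y→6 3:e→3,b→6,y→5 4:e→5,b→4,y→6 5:e→6,b→6,y→6 6:e→6,b→6,y→6 [Hopcroft].
'yb': |S_i|=[22, 15, 3] end={s11,s14,s30} ∉↓L; 2/2 del acc.
'yy': N↓-sim [22, 15, 9] end={s11,s13,s14,s20,s30,s32,s40,s6,s8} ∉↓L; 2/2 del acc.
'eeb': |S_i|=[22, 20, 17, 7] end={s0,s11,s13,s14,s20,s30,s32} ∉↓L; 3/3 del acc.
'eby': |S_i|=[22, 20, 12, 9] end={s11,s13,s14,s20,s30,s32,s40,s6,s8} rej; 3/3 deletions ∈↓L.
'eye': |S_i|=[22, 20, 12, 2] end={s14,s20} rej; 3/3 single-dels accept.
'ebee': N↓-sim [22, 20, 12, 9, 2] end={s14,s20} rej; 4/4 del acc.
6 words, ⪯-incomp.


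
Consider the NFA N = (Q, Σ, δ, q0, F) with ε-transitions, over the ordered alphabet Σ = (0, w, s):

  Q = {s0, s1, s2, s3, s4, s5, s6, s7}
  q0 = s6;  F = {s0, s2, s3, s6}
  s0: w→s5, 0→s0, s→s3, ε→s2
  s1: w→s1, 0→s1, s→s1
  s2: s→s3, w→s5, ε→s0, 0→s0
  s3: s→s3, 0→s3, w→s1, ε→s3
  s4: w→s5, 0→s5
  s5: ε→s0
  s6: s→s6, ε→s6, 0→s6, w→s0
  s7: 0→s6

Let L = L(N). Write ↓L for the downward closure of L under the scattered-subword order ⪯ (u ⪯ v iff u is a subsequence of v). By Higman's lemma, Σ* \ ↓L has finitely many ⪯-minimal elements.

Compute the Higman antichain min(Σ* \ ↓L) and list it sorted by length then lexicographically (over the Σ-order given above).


Antichain: [wsw].

|Q|=8, |F|=4, |δ|=23 (5 ε).
min D↑ (4 st, q0=0, F={3}): 0:0→0,w→1,s→0 1:0→1,w→1,s→2 2:0→2,w→3,s→2 3:0→3,w→3,s→3 (ε-aug+det+¬).
'wsw': N↓-sim [6, 5, 2, 1] end={s1} ∉↓L; 3/3 deletions ∈↓L.
1 words, ⪯-incomp.


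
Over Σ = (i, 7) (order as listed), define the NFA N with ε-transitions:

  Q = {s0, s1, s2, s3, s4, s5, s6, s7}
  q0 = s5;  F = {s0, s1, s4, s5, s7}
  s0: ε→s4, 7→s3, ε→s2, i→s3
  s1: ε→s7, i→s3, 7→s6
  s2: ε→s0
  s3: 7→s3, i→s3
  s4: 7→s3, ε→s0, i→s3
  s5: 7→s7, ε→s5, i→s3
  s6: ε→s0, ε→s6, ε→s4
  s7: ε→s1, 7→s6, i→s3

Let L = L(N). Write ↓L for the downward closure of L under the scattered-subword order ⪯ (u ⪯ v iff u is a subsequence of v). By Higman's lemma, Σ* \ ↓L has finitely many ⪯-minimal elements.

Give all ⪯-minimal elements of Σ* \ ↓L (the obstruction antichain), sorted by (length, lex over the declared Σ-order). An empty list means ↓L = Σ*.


min(Σ*\↓L) = [i, 777].

|Q|=8, |F|=5, |δ|=22 (10 ε).
min D↑ (4 st, q0=0, F={1}): 0:i→1,7→2 1:i→1,7→1 2:i→1,7→3 3:i→1,7→1 [Hopcroft].
'i': |S_i|=[8, 1] end={s3} ∉↓L; 1/1 single-dels accept.
'777': run [8, 7, 5, 1] end={s3} ∉↓L; 3/3 del acc.
2 obstructions.


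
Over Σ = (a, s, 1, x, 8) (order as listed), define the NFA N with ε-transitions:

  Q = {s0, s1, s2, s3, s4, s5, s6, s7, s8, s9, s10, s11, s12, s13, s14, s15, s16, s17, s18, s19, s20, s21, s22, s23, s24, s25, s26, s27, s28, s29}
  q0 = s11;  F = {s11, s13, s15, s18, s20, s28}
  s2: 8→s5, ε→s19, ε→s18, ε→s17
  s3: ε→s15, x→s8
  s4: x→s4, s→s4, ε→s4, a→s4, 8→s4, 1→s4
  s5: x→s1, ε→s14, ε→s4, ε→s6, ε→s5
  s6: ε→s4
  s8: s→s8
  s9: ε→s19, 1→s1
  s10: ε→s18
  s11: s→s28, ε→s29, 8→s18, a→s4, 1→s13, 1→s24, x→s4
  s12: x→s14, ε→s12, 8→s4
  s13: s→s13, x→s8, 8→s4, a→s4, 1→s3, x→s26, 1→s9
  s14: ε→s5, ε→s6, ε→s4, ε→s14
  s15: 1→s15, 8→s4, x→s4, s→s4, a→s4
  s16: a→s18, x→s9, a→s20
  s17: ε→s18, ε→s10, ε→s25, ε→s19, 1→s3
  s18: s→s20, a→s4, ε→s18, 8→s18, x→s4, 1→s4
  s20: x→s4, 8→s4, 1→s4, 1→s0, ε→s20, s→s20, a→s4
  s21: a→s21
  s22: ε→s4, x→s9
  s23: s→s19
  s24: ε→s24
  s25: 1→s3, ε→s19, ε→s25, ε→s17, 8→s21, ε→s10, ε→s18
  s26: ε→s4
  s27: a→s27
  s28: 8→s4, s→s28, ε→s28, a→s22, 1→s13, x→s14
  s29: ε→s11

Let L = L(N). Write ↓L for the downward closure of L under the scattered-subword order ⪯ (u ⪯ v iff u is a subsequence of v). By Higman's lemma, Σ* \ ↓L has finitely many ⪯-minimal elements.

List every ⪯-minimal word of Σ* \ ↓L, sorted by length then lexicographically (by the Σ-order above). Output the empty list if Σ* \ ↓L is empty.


|Q|=30, |F|=6, |δ|=90 (34 ε).
min D↑ (7 st, q0=0, F={1}): 0:a→1,s→2,1→3,x→1,8→4 1:a→1,s→1,1→1,x→1,8→1 2:a→1,s→2,1→3,x→1,8→1 3:a→1,s→3,1→5,x→1,8→1 4:a→1,s→6,1→1,x→1,8→4 5:a→1,s→1,1→5,x→1,8→1 6:a→1,s→6,1→1,x→1,8→1 (ε-aug+det+¬).
'a': N↓-sim [20, 5] end={s1,s19,s22,s4,s9} rej; 1/1 deletions ∈↓L.
'x': run [20, 9] end={s1,s14,s19,s26,s4,s5,s6,s8,s9} ∉↓L; 1/1 del acc.
's8': |S_i|=[20, 16, 1] end={s4} ∉↓L; 2/2 deletions ∈↓L.
'18': N↓-sim [20, 11, 1] end={s4} rej; 2/2 del acc.
'81': N↓-sim [20, 4, 2] end={s0,s4} rej; 2/2 del acc.
'11s': run [20, 11, 7, 2] end={s4,s8} rej; 3/3 deletions ∈↓L.
6 obstructions.

min(Σ*\↓L) = [a, x, s8, 18, 81, 11s].


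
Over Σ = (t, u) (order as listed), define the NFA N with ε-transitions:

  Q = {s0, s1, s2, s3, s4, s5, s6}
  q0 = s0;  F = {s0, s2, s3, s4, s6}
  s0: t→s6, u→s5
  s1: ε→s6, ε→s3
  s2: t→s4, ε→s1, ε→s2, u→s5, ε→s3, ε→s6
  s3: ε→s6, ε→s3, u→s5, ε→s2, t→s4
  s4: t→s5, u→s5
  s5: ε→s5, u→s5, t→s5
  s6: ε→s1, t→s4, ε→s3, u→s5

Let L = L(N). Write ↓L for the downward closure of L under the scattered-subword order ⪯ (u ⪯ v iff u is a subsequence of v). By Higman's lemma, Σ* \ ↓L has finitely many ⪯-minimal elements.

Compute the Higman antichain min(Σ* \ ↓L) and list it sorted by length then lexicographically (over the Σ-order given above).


min(Σ*\↓L) = [u, ttt].

|Q|=7, |F|=5, |δ|=24 (12 ε).
min D↑ (4 st, q0=0, F={2}): 0:t→1,u→2 1:t→3,u→2 2:t→2,u→2 3:t→2,u→2 [Hopcroft].
'u': run [7, 1] end={s5} ∉↓L; 1/1 del acc.
'ttt': run [7, 6, 2, 1] end={s5} — reject; 3/3 single-dels accept.
2 minimals (antichain).


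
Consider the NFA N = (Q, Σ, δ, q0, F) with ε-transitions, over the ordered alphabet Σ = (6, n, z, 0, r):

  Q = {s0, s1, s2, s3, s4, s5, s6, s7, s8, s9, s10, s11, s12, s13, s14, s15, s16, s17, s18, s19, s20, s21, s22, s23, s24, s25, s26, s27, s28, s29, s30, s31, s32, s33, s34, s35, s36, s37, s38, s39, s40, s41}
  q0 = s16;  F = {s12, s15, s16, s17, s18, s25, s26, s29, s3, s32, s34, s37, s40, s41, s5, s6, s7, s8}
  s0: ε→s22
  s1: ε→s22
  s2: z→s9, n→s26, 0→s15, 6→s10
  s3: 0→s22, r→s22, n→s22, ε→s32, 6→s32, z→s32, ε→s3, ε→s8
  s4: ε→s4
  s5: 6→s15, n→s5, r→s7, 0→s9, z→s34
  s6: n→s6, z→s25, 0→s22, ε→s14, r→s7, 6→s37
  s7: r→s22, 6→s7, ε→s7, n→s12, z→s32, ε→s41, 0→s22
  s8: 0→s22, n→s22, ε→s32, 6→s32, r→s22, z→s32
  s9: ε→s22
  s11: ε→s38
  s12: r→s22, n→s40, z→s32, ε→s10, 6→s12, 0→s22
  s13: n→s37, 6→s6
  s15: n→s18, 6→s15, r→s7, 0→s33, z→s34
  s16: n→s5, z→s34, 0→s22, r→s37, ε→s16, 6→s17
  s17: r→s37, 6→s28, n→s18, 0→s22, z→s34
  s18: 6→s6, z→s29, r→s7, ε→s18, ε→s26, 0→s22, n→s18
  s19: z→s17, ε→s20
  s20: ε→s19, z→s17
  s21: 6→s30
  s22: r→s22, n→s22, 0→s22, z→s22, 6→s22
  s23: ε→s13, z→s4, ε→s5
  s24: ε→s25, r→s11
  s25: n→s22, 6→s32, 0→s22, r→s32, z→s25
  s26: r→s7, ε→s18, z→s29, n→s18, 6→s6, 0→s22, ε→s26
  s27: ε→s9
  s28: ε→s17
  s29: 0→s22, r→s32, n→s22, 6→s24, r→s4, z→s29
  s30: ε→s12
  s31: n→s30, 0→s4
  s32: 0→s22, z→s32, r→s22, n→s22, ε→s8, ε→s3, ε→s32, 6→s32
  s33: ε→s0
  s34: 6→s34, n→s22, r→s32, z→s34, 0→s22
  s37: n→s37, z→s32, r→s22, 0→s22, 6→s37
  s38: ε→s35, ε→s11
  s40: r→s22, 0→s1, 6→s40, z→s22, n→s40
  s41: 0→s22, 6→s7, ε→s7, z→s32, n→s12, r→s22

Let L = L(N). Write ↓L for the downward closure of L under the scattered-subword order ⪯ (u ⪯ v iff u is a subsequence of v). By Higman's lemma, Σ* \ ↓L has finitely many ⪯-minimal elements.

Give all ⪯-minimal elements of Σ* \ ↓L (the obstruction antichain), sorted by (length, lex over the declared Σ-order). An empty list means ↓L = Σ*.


A = [0, zn, rr, 6n66r, nrnnz].

|Q|=42, |F|=18, |δ|=142 (33 ε).
min D↑ (15 st, q0=0, F={4}): 0:6→1,n→2,z→3,0→4,r→5 1:6→1,n→6,z→3,0→4,r→5 2:6→7,n→2,z→3,0→4,r→8 3:6→3,n→4,z→3,0→4,r→9 4:6→4,n→4,z→4,0→4,r→4 5:6→5,n→5,z→9,0→4,r→4 6:6→10,n→6,z→11,0→4,r→8 7:6→7,n→6,z→3,0→4,r→8 8:6→8,n→12,z→9,0→4,r→4 9:6→9,n→4,z→9,0→4,r→4 10:6→5,n→10,z→13,0→4,r→8 11:6→13,n→4,z→11,0→4,r→9 12:6→12,n→14,z→9,0→4,r→4 13:6→9,n→4,z→13,0→4,r→9 14:6→14,n→14,z→4,0→4,r→4 [Hopcroft].
'0': |S_i|=[31, 5] end={s0,s1,s22,s33,s9} ∉↓L; 1/1 deletions ∈↓L.
'zn': run [31, 12, 1] end={s22} — reject; 2/2 single-dels accept.
'rr': N↓-sim [31, 15, 1] end={s22} ∉↓L; 2/2 deletions ∈↓L.
'6n66r': N↓-sim [31, 28, 22, 18, 11, 1] end={s22} — reject; 5/5 single-dels accept.
'nrnnz': N↓-sim [31, 28, 14, 8, 3, 1] end={s22} — reject; 5/5 single-dels accept.
5 obstructions.


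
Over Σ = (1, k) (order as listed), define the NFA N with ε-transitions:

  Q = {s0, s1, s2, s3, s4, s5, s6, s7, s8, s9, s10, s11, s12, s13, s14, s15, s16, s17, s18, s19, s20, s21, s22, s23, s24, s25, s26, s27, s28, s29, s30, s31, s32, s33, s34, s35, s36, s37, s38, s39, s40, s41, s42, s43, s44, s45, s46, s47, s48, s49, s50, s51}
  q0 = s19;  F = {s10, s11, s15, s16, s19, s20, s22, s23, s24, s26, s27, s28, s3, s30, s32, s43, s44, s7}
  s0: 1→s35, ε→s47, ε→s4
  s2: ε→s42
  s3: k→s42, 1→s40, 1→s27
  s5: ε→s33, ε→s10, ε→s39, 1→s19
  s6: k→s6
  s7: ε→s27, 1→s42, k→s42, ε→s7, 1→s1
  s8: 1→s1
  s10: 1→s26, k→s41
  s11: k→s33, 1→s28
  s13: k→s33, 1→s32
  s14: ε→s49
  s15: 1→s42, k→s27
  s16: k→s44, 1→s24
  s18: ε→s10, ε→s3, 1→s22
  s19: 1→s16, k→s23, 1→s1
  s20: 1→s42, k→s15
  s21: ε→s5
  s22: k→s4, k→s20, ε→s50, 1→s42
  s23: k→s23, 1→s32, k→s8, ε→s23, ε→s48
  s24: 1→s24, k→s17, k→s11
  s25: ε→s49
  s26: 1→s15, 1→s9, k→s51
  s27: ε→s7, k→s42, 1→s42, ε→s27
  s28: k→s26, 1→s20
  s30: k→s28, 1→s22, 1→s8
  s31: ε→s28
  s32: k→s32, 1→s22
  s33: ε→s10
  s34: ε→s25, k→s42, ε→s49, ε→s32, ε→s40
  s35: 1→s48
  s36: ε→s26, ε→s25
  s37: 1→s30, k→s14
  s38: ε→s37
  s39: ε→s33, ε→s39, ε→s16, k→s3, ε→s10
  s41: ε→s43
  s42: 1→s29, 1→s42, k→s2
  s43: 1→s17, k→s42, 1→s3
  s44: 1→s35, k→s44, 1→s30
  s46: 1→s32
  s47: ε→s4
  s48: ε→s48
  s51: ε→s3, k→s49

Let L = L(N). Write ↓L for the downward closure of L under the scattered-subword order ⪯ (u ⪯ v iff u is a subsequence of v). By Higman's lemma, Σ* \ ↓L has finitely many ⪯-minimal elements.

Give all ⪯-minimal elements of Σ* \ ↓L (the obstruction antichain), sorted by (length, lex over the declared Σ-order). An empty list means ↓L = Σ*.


|Q|=52, |F|=18, |δ|=98 (35 ε).
min D↑ (18 st, q0=0, F={11}): 0:1→1,k→2 1:1→3,k→4 2:1→5,k→2 3:1→3,k→6 4:1→7,k→4 5:1→8,k→5 6:1→9,k→10 7:1→8,k→9 8:1→11,k→12 9:1→12,k→13 10:1→13,k→14 11:1→11,k→11 12:1→11,k→15 13:1→15,k→16 14:1→16,k→11 15:1→11,k→17 16:1→17,k→11 17:1→11,k→11 (ε-aug+det+¬).
'k111': run [34, 31, 24, 15, 4] end={s1,s2,s29,s42} ∉↓L; 4/4 single-dels accept.
'11kkkk': run [34, 32, 29, 22, 18, 13, 4] end={s2,s29,s42,s49} — reject; 6/6 single-dels accept.
2 minimals (antichain).

Antichain: [k111, 11kkkk].


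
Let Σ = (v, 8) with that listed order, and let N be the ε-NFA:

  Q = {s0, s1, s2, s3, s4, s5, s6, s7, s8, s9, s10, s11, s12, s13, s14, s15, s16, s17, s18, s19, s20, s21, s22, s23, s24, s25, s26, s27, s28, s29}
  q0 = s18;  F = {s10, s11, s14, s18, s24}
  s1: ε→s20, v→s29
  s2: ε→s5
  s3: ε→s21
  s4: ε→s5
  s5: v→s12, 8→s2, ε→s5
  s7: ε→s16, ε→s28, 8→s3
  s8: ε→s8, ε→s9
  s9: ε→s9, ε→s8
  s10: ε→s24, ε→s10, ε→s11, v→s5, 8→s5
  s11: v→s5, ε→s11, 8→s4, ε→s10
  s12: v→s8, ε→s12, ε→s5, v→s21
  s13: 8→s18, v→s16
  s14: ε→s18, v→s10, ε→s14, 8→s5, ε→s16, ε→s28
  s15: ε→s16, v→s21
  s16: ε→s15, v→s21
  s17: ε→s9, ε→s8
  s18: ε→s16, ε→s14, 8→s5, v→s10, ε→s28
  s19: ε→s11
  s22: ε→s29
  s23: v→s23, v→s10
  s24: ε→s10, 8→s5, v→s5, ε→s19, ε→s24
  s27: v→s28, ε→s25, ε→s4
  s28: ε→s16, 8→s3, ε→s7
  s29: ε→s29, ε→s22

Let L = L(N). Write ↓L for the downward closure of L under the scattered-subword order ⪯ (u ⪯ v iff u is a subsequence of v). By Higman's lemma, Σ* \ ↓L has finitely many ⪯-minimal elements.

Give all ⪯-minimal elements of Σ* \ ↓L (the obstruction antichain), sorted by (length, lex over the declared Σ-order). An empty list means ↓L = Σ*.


|Q|=30, |F|=5, |δ|=64 (40 ε).
min D↑ (3 st, q0=0, F={2}): 0:v→1,8→2 1:v→2,8→2 2:v→2,8→2 (ε-aug+det+¬).
'8': N↓-sim [18, 8] end={s12,s2,s21,s3,s4,s5,s8,s9} ∉↓L; 1/1 del acc.
'vv': run [18, 11, 6] end={s12,s2,s21,s5,s8,s9} rej; 2/2 del acc.
2 minimals (antichain).

A = [8, vv].


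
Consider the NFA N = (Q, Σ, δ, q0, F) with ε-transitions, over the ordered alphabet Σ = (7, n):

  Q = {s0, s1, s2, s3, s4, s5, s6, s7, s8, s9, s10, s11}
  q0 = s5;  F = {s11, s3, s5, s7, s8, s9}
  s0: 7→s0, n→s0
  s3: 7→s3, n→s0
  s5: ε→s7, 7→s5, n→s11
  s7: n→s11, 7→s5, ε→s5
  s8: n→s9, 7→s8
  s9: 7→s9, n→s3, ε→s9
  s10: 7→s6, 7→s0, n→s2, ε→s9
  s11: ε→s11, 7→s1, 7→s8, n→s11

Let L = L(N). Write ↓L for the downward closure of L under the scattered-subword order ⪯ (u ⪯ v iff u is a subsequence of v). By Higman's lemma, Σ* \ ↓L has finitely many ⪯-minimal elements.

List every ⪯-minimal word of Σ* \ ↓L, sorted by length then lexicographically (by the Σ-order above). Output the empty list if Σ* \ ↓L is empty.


|Q|=12, |F|=6, |δ|=23 (5 ε).
min D↑ (6 st, q0=0, F={5}): 0:7→0,n→1 1:7→2,n→1 2:7→2,n→3 3:7→3,n→4 4:7→4,n→5 5:7→5,n→5 (ε-aug+det+¬).
'n7nnn': run [8, 6, 5, 3, 2, 1] end={s0} — reject; 5/5 deletions ∈↓L.
1 obstructions.

Antichain: [n7nnn].


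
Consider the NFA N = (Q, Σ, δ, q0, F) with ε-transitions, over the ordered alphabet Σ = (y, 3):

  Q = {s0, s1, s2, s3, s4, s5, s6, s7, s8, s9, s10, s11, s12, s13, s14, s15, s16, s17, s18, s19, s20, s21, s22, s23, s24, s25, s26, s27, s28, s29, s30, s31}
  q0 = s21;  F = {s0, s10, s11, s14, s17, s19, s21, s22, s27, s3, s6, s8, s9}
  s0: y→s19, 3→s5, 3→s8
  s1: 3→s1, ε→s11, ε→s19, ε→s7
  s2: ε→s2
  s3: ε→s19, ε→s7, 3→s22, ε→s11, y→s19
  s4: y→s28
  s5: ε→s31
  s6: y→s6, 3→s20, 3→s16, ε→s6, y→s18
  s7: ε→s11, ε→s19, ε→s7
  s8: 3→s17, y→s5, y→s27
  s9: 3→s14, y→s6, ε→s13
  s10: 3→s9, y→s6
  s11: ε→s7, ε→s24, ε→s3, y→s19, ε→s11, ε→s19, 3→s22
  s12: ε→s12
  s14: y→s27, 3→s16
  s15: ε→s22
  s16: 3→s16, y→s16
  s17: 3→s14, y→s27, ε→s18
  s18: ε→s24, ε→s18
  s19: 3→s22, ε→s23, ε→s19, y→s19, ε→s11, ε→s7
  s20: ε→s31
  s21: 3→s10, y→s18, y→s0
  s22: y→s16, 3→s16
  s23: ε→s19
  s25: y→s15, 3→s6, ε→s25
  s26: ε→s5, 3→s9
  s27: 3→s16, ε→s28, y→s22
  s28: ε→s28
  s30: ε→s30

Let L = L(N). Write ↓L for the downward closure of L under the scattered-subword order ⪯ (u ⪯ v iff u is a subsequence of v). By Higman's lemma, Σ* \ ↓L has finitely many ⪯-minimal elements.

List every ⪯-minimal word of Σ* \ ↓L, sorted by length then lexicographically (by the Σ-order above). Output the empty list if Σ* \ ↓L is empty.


|Q|=32, |F|=13, |δ|=72 (34 ε).
min D↑ (12 st, q0=0, F={10}): 0:y→1,3→2 1:y→3,3→4 2:y→5,3→6 3:y→3,3→7 4:y→8,3→9 5:y→5,3→10 6:y→5,3→11 7:y→10,3→10 8:y→7,3→10 9:y→8,3→11 10:y→10,3→10 11:y→8,3→10.
'3y3': run [23, 16, 10, 3] end={s16,s20,s31} rej; 3/3 deletions ∈↓L.
'yy3y': |S_i|=[23, 19, 15, 4, 1] end={s16} rej; 4/4 single-dels accept.
'yy33': |S_i|=[23, 19, 15, 4, 1] end={s16} — reject; 4/4 deletions ∈↓L.
'3333': N↓-sim [23, 16, 13, 7, 1] end={s16} rej; 4/4 del acc.
'y3yyy': N↓-sim [23, 19, 12, 6, 2, 1] end={s16} rej; 5/5 del acc.
'333yyy': N↓-sim [23, 16, 13, 7, 4, 2, 1] end={s16} — reject; 6/6 single-dels accept.
6 obstructions.

Antichain: [3y3, yy3y, yy33, 3333, y3yyy, 333yyy].


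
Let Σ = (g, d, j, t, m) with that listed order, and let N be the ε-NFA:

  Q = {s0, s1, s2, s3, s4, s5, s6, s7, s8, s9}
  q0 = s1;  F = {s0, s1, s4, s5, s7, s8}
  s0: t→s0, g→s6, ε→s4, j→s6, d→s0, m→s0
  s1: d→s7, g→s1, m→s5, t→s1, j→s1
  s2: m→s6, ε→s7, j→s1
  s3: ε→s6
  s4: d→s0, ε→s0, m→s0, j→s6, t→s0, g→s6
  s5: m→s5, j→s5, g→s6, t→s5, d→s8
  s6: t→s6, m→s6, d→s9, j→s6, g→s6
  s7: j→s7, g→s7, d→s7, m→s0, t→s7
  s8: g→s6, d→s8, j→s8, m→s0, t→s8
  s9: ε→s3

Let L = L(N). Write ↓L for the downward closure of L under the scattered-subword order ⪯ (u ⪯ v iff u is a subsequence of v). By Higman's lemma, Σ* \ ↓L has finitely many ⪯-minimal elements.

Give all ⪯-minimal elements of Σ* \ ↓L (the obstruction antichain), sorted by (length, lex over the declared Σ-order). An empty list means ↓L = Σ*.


|Q|=10, |F|=6, |δ|=42 (5 ε).
min D↑ (6 st, q0=0, F={4}): 0:g→0,d→1,j→0,t→0,m→2 1:g→1,d→1,j→1,t→1,m→3 2:g→4,d→5,j→2,t→2,m→2 3:g→4,d→3,j→4,t→3,m→3 4:g→4,d→4,j→4,t→4,m→4 5:g→4,d→5,j→5,t→5,m→3 [Hopcroft].
'mg': |S_i|=[9, 7, 3] end={s3,s6,s9} — reject; 2/2 del acc.
'dmj': |S_i|=[9, 7, 5, 3] end={s3,s6,s9} ∉↓L; 3/3 deletions ∈↓L.
2 obstructions.

A = [mg, dmj].
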